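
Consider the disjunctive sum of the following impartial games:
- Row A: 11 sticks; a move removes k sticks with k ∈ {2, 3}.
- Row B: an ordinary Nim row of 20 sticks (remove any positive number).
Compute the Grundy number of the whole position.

For row A, compute g(0), g(1), … with moves {2, 3}:
k:     0  1  2  3  4  5  6  7  8  9 10 11
g(k):  0  0  1  1  2  0  0  1  1  2  0  0
So g(11) = 0.
Row B is a plain Nim row of size 20, so its Grundy value is 20.
The value of a disjunctive sum is the nim-sum of the parts.
Combined value = 0 ⊕ 20 = 20.

20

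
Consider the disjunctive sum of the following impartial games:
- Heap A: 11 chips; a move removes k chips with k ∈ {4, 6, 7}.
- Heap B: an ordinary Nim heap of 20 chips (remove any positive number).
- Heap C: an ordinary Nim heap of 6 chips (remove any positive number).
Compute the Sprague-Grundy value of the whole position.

Grundy values for heap A (subtraction set {4, 6, 7}):
g(0) = mex{} = 0
g(1) = mex{} = 0
g(2) = mex{} = 0
g(3) = mex{} = 0
g(4) = mex{0} = 1
g(5) = mex{0} = 1
g(6) = mex{0} = 1
g(7) = mex{0} = 1
g(8) = mex{0,1} = 2
g(9) = mex{0,1} = 2
g(10) = mex{0,1} = 2
g(11) = mex{1} = 0
So g(11) = 0.
Heap B is a plain Nim heap of size 20, so its Grundy value is 20.
Heap C is a plain Nim heap of size 6, so its Grundy value is 6.
By the Sprague-Grundy theorem, the Grundy value of a sum of independent games is the XOR of the component values.
Combined value = 0 XOR 20 XOR 6 = 18.

18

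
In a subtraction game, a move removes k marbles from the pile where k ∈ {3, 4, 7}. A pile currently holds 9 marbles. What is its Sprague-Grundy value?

3

Compute g(0), g(1), … for moves {3, 4, 7}:
k:     0  1  2  3  4  5  6  7  8  9
g(k):  0  0  0  1  1  1  2  2  2  3
So g(9) = 3.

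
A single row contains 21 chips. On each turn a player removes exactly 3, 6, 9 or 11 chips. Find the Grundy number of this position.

2

Build the Grundy sequence with g(k) = mex{g(k−s) : s ∈ {3, 6, 9, 11}, s ≤ k}:
k:     0  1  2  3  4  5  6  7  8  9 10 11 12 13 14 15 16 17 18 19 20 21
g(k):  0  0  0  1  1  1  2  2  2  3  3  3  4  4  0  0  0  1  1  1  2  2
So g(21) = 2.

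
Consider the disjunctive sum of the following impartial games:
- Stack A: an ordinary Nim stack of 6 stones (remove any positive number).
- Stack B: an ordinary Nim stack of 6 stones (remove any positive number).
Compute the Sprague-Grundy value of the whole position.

Stack A is a plain Nim stack of size 6, so its Grundy value is 6.
Stack B is a plain Nim stack of size 6, so its Grundy value is 6.
The value of a disjunctive sum is the nim-sum of the parts.
Combined value = 6 ⊕ 6 = 0.

0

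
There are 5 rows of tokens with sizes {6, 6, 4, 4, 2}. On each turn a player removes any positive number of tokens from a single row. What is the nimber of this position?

Nim-sum: 6 ⊕ 6 ⊕ 4 ⊕ 4 ⊕ 2 = 2.

2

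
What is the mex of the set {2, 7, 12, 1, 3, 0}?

4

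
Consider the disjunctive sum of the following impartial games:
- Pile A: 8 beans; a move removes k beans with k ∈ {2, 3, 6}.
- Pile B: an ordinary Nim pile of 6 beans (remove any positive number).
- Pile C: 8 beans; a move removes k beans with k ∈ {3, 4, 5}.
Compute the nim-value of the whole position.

Grundy values for pile A (subtraction set {2, 3, 6}):
g(0) = mex{} = 0
g(1) = mex{} = 0
g(2) = mex{0} = 1
g(3) = mex{0} = 1
g(4) = mex{0,1} = 2
g(5) = mex{1} = 0
g(6) = mex{0,1,2} = 3
g(7) = mex{0,2} = 1
g(8) = mex{0,1,3} = 2
So g(8) = 2.
Pile B is a plain Nim pile of size 6, so its Grundy value is 6.
Grundy values for pile C (subtraction set {3, 4, 5}):
k:     0  1  2  3  4  5  6  7  8
g(k):  0  0  0  1  1  1  2  2  0
So g(8) = 0.
By the Sprague-Grundy theorem, the Grundy value of a sum of independent games is the XOR of the component values.
Combined value = 2 ⊕ 6 ⊕ 0 = 4.

4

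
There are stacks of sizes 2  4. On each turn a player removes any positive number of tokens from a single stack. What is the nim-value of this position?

Compute the nim-sum pairwise:
2 ^ 4 = 6

6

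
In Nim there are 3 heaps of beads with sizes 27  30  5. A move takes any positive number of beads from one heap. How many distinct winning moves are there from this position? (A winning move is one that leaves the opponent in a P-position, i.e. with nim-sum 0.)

0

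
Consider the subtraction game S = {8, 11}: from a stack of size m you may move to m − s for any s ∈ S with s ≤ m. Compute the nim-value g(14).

Compute g(0), g(1), … for moves {8, 11}:
g(0) = mex{} = 0
g(1) = mex{} = 0
g(2) = mex{} = 0
g(3) = mex{} = 0
g(4) = mex{} = 0
g(5) = mex{} = 0
g(6) = mex{} = 0
g(7) = mex{} = 0
g(8) = mex{0} = 1
g(9) = mex{0} = 1
g(10) = mex{0} = 1
g(11) = mex{0} = 1
g(12) = mex{0} = 1
g(13) = mex{0} = 1
g(14) = mex{0} = 1
So g(14) = 1.

1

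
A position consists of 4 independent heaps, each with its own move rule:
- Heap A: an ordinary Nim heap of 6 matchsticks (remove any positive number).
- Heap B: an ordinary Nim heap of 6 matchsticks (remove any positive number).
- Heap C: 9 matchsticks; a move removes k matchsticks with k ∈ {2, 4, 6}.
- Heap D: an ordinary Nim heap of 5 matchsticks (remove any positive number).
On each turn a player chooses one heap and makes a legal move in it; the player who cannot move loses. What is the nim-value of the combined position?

Heap A is a plain Nim heap of size 6, so its Grundy value is 6.
Heap B is a plain Nim heap of size 6, so its Grundy value is 6.
Grundy values for heap C (subtraction set {2, 4, 6}):
g(0) = mex{} = 0
g(1) = mex{} = 0
g(2) = mex{0} = 1
g(3) = mex{0} = 1
g(4) = mex{0,1} = 2
g(5) = mex{0,1} = 2
g(6) = mex{0,1,2} = 3
g(7) = mex{0,1,2} = 3
g(8) = mex{1,2,3} = 0
g(9) = mex{1,2,3} = 0
So g(9) = 0.
Heap D is a plain Nim heap of size 5, so its Grundy value is 5.
By the Sprague-Grundy theorem, the Grundy value of a sum of independent games is the XOR of the component values.
Combined value = 6 XOR 6 XOR 0 XOR 5 = 5.

5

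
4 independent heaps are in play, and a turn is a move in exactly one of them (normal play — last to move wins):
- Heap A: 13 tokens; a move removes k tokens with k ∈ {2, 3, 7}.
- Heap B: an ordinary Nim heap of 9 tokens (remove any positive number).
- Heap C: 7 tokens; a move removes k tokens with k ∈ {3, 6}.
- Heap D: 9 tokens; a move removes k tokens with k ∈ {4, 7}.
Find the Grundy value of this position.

8

Grundy values for heap A (subtraction set {2, 3, 7}):
k:     0  1  2  3  4  5  6  7  8  9 10 11 12 13
g(k):  0  0  1  1  2  0  0  1  1  2  0  0  1  1
So g(13) = 1.
Heap B is a plain Nim heap of size 9, so its Grundy value is 9.
Grundy values for heap C (subtraction set {3, 6}):
g(0) = mex{} = 0
g(1) = mex{} = 0
g(2) = mex{} = 0
g(3) = mex{0} = 1
g(4) = mex{0} = 1
g(5) = mex{0} = 1
g(6) = mex{0,1} = 2
g(7) = mex{0,1} = 2
So g(7) = 2.
Grundy values for heap D (subtraction set {4, 7}):
g(0) = mex{} = 0
g(1) = mex{} = 0
g(2) = mex{} = 0
g(3) = mex{} = 0
g(4) = mex{0} = 1
g(5) = mex{0} = 1
g(6) = mex{0} = 1
g(7) = mex{0} = 1
g(8) = mex{0,1} = 2
g(9) = mex{0,1} = 2
So g(9) = 2.
By the Sprague-Grundy theorem, the Grundy value of a sum of independent games is the XOR of the component values.
Combined value = 1 ⊕ 9 ⊕ 2 ⊕ 2 = 8.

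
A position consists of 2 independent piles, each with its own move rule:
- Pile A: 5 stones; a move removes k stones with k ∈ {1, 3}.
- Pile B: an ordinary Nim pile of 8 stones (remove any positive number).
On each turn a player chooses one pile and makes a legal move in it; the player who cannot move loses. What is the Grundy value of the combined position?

Build the Grundy sequence for pile A with g(k) = mex{g(k−s) : s ∈ {1, 3}, s ≤ k}:
k:     0  1  2  3  4  5
g(k):  0  1  0  1  0  1
So g(5) = 1.
Pile B is a plain Nim pile of size 8, so its Grundy value is 8.
The value of a disjunctive sum is the nim-sum of the parts.
Combined value = 1 ⊕ 8 = 9.

9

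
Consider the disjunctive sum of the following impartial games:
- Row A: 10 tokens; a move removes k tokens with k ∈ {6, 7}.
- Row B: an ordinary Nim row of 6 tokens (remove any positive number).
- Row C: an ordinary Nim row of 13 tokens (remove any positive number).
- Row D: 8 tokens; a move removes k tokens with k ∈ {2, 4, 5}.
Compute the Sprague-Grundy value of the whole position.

10

For row A, compute g(0), g(1), … with moves {6, 7}:
k:     0  1  2  3  4  5  6  7  8  9 10
g(k):  0  0  0  0  0  0  1  1  1  1  1
So g(10) = 1.
Row B is a plain Nim row of size 6, so its Grundy value is 6.
Row C is a plain Nim row of size 13, so its Grundy value is 13.
Build the Grundy sequence for row D with g(k) = mex{g(k−s) : s ∈ {2, 4, 5}, s ≤ k}:
k:     0  1  2  3  4  5  6  7  8
g(k):  0  0  1  1  2  2  3  0  0
So g(8) = 0.
The value of a disjunctive sum is the nim-sum of the parts.
Combined value = 1 XOR 6 XOR 13 XOR 0 = 10.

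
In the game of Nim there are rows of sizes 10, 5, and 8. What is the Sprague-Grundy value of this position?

7

Nim-sum: 10 ^ 5 ^ 8 = 7.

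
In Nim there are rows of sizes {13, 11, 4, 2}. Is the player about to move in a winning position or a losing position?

Losing position

In binary:
  1101  (13)
  1011  (11)
  0100  (4)
  0010  (2)
  ----
  0000  (0)
The nim-sum is 0, so this is a P-position: the player to move is in a losing position under optimal play.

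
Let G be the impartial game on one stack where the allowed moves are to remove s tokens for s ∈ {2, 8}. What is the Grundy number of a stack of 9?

2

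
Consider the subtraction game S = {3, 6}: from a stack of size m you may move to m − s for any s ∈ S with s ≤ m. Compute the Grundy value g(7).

Grundy values for subtraction set {3, 6}:
k:     0  1  2  3  4  5  6  7
g(k):  0  0  0  1  1  1  2  2
So g(7) = 2.

2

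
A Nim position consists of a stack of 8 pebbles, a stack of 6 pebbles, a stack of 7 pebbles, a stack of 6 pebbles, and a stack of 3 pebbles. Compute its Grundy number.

Write each in binary and XOR column by column:
  1000  (8)
  0110  (6)
  0111  (7)
  0110  (6)
  0011  (3)
  ----
  1100  (12)

12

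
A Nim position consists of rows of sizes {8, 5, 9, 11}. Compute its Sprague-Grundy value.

15

Compute the nim-sum pairwise:
8 ⊕ 5 = 13
13 ⊕ 9 = 4
4 ⊕ 11 = 15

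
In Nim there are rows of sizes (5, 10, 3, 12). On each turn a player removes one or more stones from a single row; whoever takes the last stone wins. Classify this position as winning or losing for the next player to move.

Nim-sum: 5 ^ 10 ^ 3 ^ 12 = 0.
The nim-sum is 0, so this is a P-position: the player to move is in a losing position under optimal play.

Losing position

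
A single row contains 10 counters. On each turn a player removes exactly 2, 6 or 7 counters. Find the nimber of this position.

Build the Grundy sequence with g(k) = mex{g(k−s) : s ∈ {2, 6, 7}, s ≤ k}:
g(0) = mex{} = 0
g(1) = mex{} = 0
g(2) = mex{0} = 1
g(3) = mex{0} = 1
g(4) = mex{1} = 0
g(5) = mex{1} = 0
g(6) = mex{0} = 1
g(7) = mex{0} = 1
g(8) = mex{0,1} = 2
g(9) = mex{1} = 0
g(10) = mex{0,1,2} = 3
So g(10) = 3.

3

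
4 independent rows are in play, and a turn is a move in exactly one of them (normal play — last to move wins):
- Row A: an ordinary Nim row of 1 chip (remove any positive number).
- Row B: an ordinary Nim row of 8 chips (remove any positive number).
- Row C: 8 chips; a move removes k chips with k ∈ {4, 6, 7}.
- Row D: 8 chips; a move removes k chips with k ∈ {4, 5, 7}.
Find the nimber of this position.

9

Row A is a plain Nim row of size 1, so its Grundy value is 1.
Row B is a plain Nim row of size 8, so its Grundy value is 8.
Grundy values for row C (subtraction set {4, 6, 7}):
k:     0  1  2  3  4  5  6  7  8
g(k):  0  0  0  0  1  1  1  1  2
So g(8) = 2.
For row D, compute g(0), g(1), … with moves {4, 5, 7}:
k:     0  1  2  3  4  5  6  7  8
g(k):  0  0  0  0  1  1  1  1  2
So g(8) = 2.
By the Sprague-Grundy theorem, the Grundy value of a sum of independent games is the XOR of the component values.
Combined value = 1 XOR 8 XOR 2 XOR 2 = 9.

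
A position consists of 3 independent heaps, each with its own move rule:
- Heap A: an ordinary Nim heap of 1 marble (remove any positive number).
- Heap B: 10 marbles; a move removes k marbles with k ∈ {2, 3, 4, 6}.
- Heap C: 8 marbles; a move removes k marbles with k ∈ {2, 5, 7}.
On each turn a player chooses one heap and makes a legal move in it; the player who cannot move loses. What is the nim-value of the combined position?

2

Heap A is a plain Nim heap of size 1, so its Grundy value is 1.
Grundy values for heap B (subtraction set {2, 3, 4, 6}):
g(0) = mex{} = 0
g(1) = mex{} = 0
g(2) = mex{0} = 1
g(3) = mex{0} = 1
g(4) = mex{0,1} = 2
g(5) = mex{0,1} = 2
g(6) = mex{0,1,2} = 3
g(7) = mex{0,1,2} = 3
g(8) = mex{1,2,3} = 0
g(9) = mex{1,2,3} = 0
g(10) = mex{0,2,3} = 1
So g(10) = 1.
Grundy values for heap C (subtraction set {2, 5, 7}):
k:     0  1  2  3  4  5  6  7  8
g(k):  0  0  1  1  0  2  1  3  2
So g(8) = 2.
The value of a disjunctive sum is the nim-sum of the parts.
Combined value = 1 ⊕ 1 ⊕ 2 = 2.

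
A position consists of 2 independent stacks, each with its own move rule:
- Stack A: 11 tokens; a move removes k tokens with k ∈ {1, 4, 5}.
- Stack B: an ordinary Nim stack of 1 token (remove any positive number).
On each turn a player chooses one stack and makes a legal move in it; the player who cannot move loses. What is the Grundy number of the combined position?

Build the Grundy sequence for stack A with g(k) = mex{g(k−s) : s ∈ {1, 4, 5}, s ≤ k}:
g(0) = mex{} = 0
g(1) = mex{0} = 1
g(2) = mex{1} = 0
g(3) = mex{0} = 1
g(4) = mex{0,1} = 2
g(5) = mex{0,1,2} = 3
g(6) = mex{0,1,3} = 2
g(7) = mex{0,1,2} = 3
g(8) = mex{1,2,3} = 0
g(9) = mex{0,2,3} = 1
g(10) = mex{1,2,3} = 0
g(11) = mex{0,2,3} = 1
So g(11) = 1.
Stack B is a plain Nim stack of size 1, so its Grundy value is 1.
By the Sprague-Grundy theorem, the Grundy value of a sum of independent games is the XOR of the component values.
Combined value = 1 XOR 1 = 0.

0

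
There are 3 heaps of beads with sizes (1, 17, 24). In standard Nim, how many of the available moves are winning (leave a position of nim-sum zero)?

1

Compute the nim-sum pairwise:
1 XOR 17 = 16
16 XOR 24 = 8
The overall nim-sum is X = 8. A heap of size p has a winning move iff p XOR X < p (reduce it to p XOR X).
  1: 1 XOR 8 = 9 ≥ 1 — no move.
  17: 17 XOR 8 = 25 ≥ 17 — no move.
  24: 24 XOR 8 = 16 < 24 — winning move (to 16).
That gives 1 winning move.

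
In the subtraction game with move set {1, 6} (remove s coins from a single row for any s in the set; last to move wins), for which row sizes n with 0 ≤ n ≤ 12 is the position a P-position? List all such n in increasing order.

0, 2, 4, 7, 9, 11

Compute g(0), g(1), … for moves {1, 6}:
g(0) = mex{} = 0
g(1) = mex{0} = 1
g(2) = mex{1} = 0
g(3) = mex{0} = 1
g(4) = mex{1} = 0
g(5) = mex{0} = 1
g(6) = mex{0,1} = 2
g(7) = mex{1,2} = 0
g(8) = mex{0} = 1
g(9) = mex{1} = 0
g(10) = mex{0} = 1
g(11) = mex{1} = 0
g(12) = mex{0,2} = 1
The P-positions (g = 0) in 0..12 are 0, 2, 4, 7, 9, 11.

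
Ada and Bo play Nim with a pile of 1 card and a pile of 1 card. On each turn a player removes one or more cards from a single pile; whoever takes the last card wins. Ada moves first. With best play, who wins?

Bo wins

Nim-sum: 1 XOR 1 = 0.
The nim-sum is 0, so this is a P-position: the player to move is in a losing position under optimal play; Ada is about to move from it and so loses — Bo wins.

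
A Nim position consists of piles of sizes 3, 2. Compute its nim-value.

1

Bitwise XOR of the heap sizes:
  11  (3)
  10  (2)
  --
  01  (1)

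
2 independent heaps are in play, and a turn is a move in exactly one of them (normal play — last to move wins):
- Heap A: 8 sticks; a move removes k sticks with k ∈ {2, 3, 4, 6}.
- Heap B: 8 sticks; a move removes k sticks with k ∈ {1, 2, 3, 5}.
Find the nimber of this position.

0

Grundy values for heap A (subtraction set {2, 3, 4, 6}):
k:     0  1  2  3  4  5  6  7  8
g(k):  0  0  1  1  2  2  3  3  0
So g(8) = 0.
Grundy values for heap B (subtraction set {1, 2, 3, 5}):
k:     0  1  2  3  4  5  6  7  8
g(k):  0  1  2  3  0  1  2  3  0
So g(8) = 0.
By the Sprague-Grundy theorem, the Grundy value of a sum of independent games is the XOR of the component values.
Combined value = 0 XOR 0 = 0.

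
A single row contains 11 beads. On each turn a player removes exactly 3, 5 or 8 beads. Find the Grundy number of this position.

0

Build the Grundy sequence with g(k) = mex{g(k−s) : s ∈ {3, 5, 8}, s ≤ k}:
k:     0  1  2  3  4  5  6  7  8  9 10 11
g(k):  0  0  0  1  1  1  2  2  2  3  3  0
So g(11) = 0.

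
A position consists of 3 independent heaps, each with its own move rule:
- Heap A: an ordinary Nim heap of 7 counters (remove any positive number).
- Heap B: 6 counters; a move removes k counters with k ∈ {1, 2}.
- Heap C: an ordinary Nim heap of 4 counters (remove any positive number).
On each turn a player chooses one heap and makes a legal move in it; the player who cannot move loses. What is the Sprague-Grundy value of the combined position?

Heap A is a plain Nim heap of size 7, so its Grundy value is 7.
Build the Grundy sequence for heap B with g(k) = mex{g(k−s) : s ∈ {1, 2}, s ≤ k}:
g(0) = mex{} = 0
g(1) = mex{0} = 1
g(2) = mex{0,1} = 2
g(3) = mex{1,2} = 0
g(4) = mex{0,2} = 1
g(5) = mex{0,1} = 2
g(6) = mex{1,2} = 0
So g(6) = 0.
Heap C is a plain Nim heap of size 4, so its Grundy value is 4.
By the Sprague-Grundy theorem, the Grundy value of a sum of independent games is the XOR of the component values.
Combined value = 7 XOR 0 XOR 4 = 3.

3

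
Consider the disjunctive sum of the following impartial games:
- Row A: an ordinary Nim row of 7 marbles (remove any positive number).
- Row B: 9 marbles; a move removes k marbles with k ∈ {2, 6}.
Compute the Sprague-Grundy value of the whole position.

7

Row A is a plain Nim row of size 7, so its Grundy value is 7.
Build the Grundy sequence for row B with g(k) = mex{g(k−s) : s ∈ {2, 6}, s ≤ k}:
k:     0  1  2  3  4  5  6  7  8  9
g(k):  0  0  1  1  0  0  1  1  0  0
So g(9) = 0.
By the Sprague-Grundy theorem, the Grundy value of a sum of independent games is the XOR of the component values.
Combined value = 7 ⊕ 0 = 7.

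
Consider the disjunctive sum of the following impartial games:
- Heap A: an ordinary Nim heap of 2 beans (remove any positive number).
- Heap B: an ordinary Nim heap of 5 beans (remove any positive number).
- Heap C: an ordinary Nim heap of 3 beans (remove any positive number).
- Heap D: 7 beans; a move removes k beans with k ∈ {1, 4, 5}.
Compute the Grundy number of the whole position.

7

Heap A is a plain Nim heap of size 2, so its Grundy value is 2.
Heap B is a plain Nim heap of size 5, so its Grundy value is 5.
Heap C is a plain Nim heap of size 3, so its Grundy value is 3.
Grundy values for heap D (subtraction set {1, 4, 5}):
g(0) = mex{} = 0
g(1) = mex{0} = 1
g(2) = mex{1} = 0
g(3) = mex{0} = 1
g(4) = mex{0,1} = 2
g(5) = mex{0,1,2} = 3
g(6) = mex{0,1,3} = 2
g(7) = mex{0,1,2} = 3
So g(7) = 3.
By the Sprague-Grundy theorem, the Grundy value of a sum of independent games is the XOR of the component values.
Combined value = 2 ⊕ 5 ⊕ 3 ⊕ 3 = 7.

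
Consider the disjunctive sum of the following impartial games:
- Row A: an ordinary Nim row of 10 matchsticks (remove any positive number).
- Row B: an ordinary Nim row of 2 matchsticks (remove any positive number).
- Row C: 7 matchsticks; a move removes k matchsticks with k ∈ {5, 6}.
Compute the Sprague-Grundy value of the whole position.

9

Row A is a plain Nim row of size 10, so its Grundy value is 10.
Row B is a plain Nim row of size 2, so its Grundy value is 2.
Grundy values for row C (subtraction set {5, 6}):
g(0) = mex{} = 0
g(1) = mex{} = 0
g(2) = mex{} = 0
g(3) = mex{} = 0
g(4) = mex{} = 0
g(5) = mex{0} = 1
g(6) = mex{0} = 1
g(7) = mex{0} = 1
So g(7) = 1.
The value of a disjunctive sum is the nim-sum of the parts.
Combined value = 10 ⊕ 2 ⊕ 1 = 9.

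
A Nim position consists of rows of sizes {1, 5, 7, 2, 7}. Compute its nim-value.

6

Nim-sum: 1 ^ 5 ^ 7 ^ 2 ^ 7 = 6.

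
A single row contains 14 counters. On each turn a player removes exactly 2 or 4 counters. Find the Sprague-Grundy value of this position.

Compute g(0), g(1), … for moves {2, 4}:
g(0) = mex{} = 0
g(1) = mex{} = 0
g(2) = mex{0} = 1
g(3) = mex{0} = 1
g(4) = mex{0,1} = 2
g(5) = mex{0,1} = 2
g(6) = mex{1,2} = 0
g(7) = mex{1,2} = 0
g(8) = mex{0,2} = 1
g(9) = mex{0,2} = 1
g(10) = mex{0,1} = 2
g(11) = mex{0,1} = 2
g(12) = mex{1,2} = 0
g(13) = mex{1,2} = 0
g(14) = mex{0,2} = 1
So g(14) = 1.

1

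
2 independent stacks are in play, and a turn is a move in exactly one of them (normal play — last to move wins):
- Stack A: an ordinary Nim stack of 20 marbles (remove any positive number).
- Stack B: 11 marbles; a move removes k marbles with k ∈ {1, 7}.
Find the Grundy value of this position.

Stack A is a plain Nim stack of size 20, so its Grundy value is 20.
Build the Grundy sequence for stack B with g(k) = mex{g(k−s) : s ∈ {1, 7}, s ≤ k}:
k:     0  1  2  3  4  5  6  7  8  9 10 11
g(k):  0  1  0  1  0  1  0  1  0  1  0  1
So g(11) = 1.
By the Sprague-Grundy theorem, the Grundy value of a sum of independent games is the XOR of the component values.
Combined value = 20 XOR 1 = 21.

21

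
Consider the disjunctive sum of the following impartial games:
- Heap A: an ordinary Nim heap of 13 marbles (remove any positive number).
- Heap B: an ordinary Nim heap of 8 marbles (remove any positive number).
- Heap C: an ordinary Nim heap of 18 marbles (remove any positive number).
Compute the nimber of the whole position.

Heap A is a plain Nim heap of size 13, so its Grundy value is 13.
Heap B is a plain Nim heap of size 8, so its Grundy value is 8.
Heap C is a plain Nim heap of size 18, so its Grundy value is 18.
By the Sprague-Grundy theorem, the Grundy value of a sum of independent games is the XOR of the component values.
Combined value = 13 ⊕ 8 ⊕ 18 = 23.

23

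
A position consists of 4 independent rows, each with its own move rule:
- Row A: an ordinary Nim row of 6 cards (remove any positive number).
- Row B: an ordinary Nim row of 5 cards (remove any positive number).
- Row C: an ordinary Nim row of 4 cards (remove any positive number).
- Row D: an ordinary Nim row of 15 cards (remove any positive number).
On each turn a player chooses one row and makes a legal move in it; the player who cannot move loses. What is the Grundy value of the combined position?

Row A is a plain Nim row of size 6, so its Grundy value is 6.
Row B is a plain Nim row of size 5, so its Grundy value is 5.
Row C is a plain Nim row of size 4, so its Grundy value is 4.
Row D is a plain Nim row of size 15, so its Grundy value is 15.
By the Sprague-Grundy theorem, the Grundy value of a sum of independent games is the XOR of the component values.
Combined value = 6 ⊕ 5 ⊕ 4 ⊕ 15 = 8.

8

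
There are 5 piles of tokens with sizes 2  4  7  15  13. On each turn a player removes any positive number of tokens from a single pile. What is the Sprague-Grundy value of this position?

Bitwise XOR of the heap sizes:
  0010  (2)
  0100  (4)
  0111  (7)
  1111  (15)
  1101  (13)
  ----
  0011  (3)

3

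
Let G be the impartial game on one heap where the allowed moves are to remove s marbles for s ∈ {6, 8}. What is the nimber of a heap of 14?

0

Compute g(0), g(1), … for moves {6, 8}:
g(0) = mex{} = 0
g(1) = mex{} = 0
g(2) = mex{} = 0
g(3) = mex{} = 0
g(4) = mex{} = 0
g(5) = mex{} = 0
g(6) = mex{0} = 1
g(7) = mex{0} = 1
g(8) = mex{0} = 1
g(9) = mex{0} = 1
g(10) = mex{0} = 1
g(11) = mex{0} = 1
g(12) = mex{0,1} = 2
g(13) = mex{0,1} = 2
g(14) = mex{1} = 0
So g(14) = 0.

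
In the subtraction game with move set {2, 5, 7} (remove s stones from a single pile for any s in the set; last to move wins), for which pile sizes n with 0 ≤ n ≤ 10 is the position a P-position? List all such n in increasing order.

Grundy values for subtraction set {2, 5, 7}:
g(0) = mex{} = 0
g(1) = mex{} = 0
g(2) = mex{0} = 1
g(3) = mex{0} = 1
g(4) = mex{1} = 0
g(5) = mex{0,1} = 2
g(6) = mex{0} = 1
g(7) = mex{0,1,2} = 3
g(8) = mex{0,1} = 2
g(9) = mex{0,1,3} = 2
g(10) = mex{1,2} = 0
The P-positions (g = 0) in 0..10 are 0, 1, 4, 10.

0, 1, 4, 10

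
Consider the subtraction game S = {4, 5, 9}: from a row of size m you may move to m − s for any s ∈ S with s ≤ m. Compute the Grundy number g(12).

3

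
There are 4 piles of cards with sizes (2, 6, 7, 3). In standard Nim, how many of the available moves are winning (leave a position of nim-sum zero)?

0

Compute the nim-sum pairwise:
2 ⊕ 6 = 4
4 ⊕ 7 = 3
3 ⊕ 3 = 0
The nim-sum is already 0, so every move leaves a nonzero nim-sum — there are no winning moves.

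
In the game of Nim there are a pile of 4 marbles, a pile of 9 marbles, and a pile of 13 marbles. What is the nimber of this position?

Compute the nim-sum pairwise:
4 XOR 9 = 13
13 XOR 13 = 0

0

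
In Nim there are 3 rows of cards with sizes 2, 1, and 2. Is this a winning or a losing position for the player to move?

Winning position

Compute the nim-sum pairwise:
2 ⊕ 1 = 3
3 ⊕ 2 = 1
The nim-sum is 1 ≠ 0, so this is an N-position: the player to move can win.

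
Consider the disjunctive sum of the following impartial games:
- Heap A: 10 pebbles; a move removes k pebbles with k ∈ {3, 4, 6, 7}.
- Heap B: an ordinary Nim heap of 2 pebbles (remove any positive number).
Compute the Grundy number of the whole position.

Grundy values for heap A (subtraction set {3, 4, 6, 7}):
k:     0  1  2  3  4  5  6  7  8  9 10
g(k):  0  0  0  1  1  1  2  2  2  3  0
So g(10) = 0.
Heap B is a plain Nim heap of size 2, so its Grundy value is 2.
The value of a disjunctive sum is the nim-sum of the parts.
Combined value = 0 XOR 2 = 2.

2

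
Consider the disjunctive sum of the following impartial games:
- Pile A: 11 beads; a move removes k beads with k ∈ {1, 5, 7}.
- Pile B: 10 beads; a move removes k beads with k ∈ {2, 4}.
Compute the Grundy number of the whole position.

3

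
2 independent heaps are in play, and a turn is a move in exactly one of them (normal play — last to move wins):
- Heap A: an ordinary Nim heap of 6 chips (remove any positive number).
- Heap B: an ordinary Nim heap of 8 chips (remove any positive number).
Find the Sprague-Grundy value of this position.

14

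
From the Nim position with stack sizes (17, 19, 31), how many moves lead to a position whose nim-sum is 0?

3

Compute the nim-sum pairwise:
17 ^ 19 = 2
2 ^ 31 = 29
The overall nim-sum is X = 29. A stack of size p has a winning move iff p XOR X < p (reduce it to p XOR X).
  17: 17 XOR 29 = 12 < 17 — winning move (to 12).
  19: 19 XOR 29 = 14 < 19 — winning move (to 14).
  31: 31 XOR 29 = 2 < 31 — winning move (to 2).
That gives 3 winning moves.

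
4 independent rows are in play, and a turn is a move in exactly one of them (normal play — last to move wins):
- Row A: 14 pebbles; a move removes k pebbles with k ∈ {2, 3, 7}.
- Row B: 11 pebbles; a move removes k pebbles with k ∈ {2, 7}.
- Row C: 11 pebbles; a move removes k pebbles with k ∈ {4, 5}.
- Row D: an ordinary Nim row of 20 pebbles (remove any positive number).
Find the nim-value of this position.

For row A, compute g(0), g(1), … with moves {2, 3, 7}:
k:     0  1  2  3  4  5  6  7  8  9 10 11 12 13 14
g(k):  0  0  1  1  2  0  0  1  1  2  0  0  1  1  2
So g(14) = 2.
Grundy values for row B (subtraction set {2, 7}):
g(0) = mex{} = 0
g(1) = mex{} = 0
g(2) = mex{0} = 1
g(3) = mex{0} = 1
g(4) = mex{1} = 0
g(5) = mex{1} = 0
g(6) = mex{0} = 1
g(7) = mex{0} = 1
g(8) = mex{0,1} = 2
g(9) = mex{1} = 0
g(10) = mex{1,2} = 0
g(11) = mex{0} = 1
So g(11) = 1.
For row C, compute g(0), g(1), … with moves {4, 5}:
g(0) = mex{} = 0
g(1) = mex{} = 0
g(2) = mex{} = 0
g(3) = mex{} = 0
g(4) = mex{0} = 1
g(5) = mex{0} = 1
g(6) = mex{0} = 1
g(7) = mex{0} = 1
g(8) = mex{0,1} = 2
g(9) = mex{1} = 0
g(10) = mex{1} = 0
g(11) = mex{1} = 0
So g(11) = 0.
Row D is a plain Nim row of size 20, so its Grundy value is 20.
The value of a disjunctive sum is the nim-sum of the parts.
Combined value = 2 ⊕ 1 ⊕ 0 ⊕ 20 = 23.

23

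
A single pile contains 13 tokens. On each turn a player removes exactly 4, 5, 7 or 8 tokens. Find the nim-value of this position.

Grundy values for subtraction set {4, 5, 7, 8}:
k:     0  1  2  3  4  5  6  7  8  9 10 11 12 13
g(k):  0  0  0  0  1  1  1  1  2  2  2  2  0  0
So g(13) = 0.

0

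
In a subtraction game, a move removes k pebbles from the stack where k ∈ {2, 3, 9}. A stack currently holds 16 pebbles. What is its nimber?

0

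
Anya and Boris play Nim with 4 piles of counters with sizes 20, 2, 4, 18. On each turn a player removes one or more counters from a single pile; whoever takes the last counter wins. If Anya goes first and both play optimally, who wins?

Boris wins

Write each in binary and XOR column by column:
  10100  (20)
  00010  (2)
  00100  (4)
  10010  (18)
  -----
  00000  (0)
The nim-sum is 0, so this is a P-position: the player to move is in a losing position under optimal play; Anya is about to move from it and so loses — Boris wins.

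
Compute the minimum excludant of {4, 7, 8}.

0 is not in the set, so the mex is 0.

0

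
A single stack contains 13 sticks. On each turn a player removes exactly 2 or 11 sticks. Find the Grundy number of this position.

0

Compute g(0), g(1), … for moves {2, 11}:
k:     0  1  2  3  4  5  6  7  8  9 10 11 12 13
g(k):  0  0  1  1  0  0  1  1  0  0  1  1  2  0
So g(13) = 0.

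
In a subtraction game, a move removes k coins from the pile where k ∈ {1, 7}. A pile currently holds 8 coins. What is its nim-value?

0

Build the Grundy sequence with g(k) = mex{g(k−s) : s ∈ {1, 7}, s ≤ k}:
g(0) = mex{} = 0
g(1) = mex{0} = 1
g(2) = mex{1} = 0
g(3) = mex{0} = 1
g(4) = mex{1} = 0
g(5) = mex{0} = 1
g(6) = mex{1} = 0
g(7) = mex{0} = 1
g(8) = mex{1} = 0
So g(8) = 0.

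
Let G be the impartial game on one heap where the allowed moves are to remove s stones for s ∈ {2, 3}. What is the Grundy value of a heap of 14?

2

Build the Grundy sequence with g(k) = mex{g(k−s) : s ∈ {2, 3}, s ≤ k}:
g(0) = mex{} = 0
g(1) = mex{} = 0
g(2) = mex{0} = 1
g(3) = mex{0} = 1
g(4) = mex{0,1} = 2
g(5) = mex{1} = 0
g(6) = mex{1,2} = 0
g(7) = mex{0,2} = 1
g(8) = mex{0} = 1
g(9) = mex{0,1} = 2
g(10) = mex{1} = 0
g(11) = mex{1,2} = 0
g(12) = mex{0,2} = 1
g(13) = mex{0} = 1
g(14) = mex{0,1} = 2
So g(14) = 2.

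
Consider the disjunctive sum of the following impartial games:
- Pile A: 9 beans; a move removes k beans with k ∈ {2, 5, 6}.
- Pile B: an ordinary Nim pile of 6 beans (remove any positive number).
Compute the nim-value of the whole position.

4

Grundy values for pile A (subtraction set {2, 5, 6}):
k:     0  1  2  3  4  5  6  7  8  9
g(k):  0  0  1  1  0  2  1  3  0  2
So g(9) = 2.
Pile B is a plain Nim pile of size 6, so its Grundy value is 6.
By the Sprague-Grundy theorem, the Grundy value of a sum of independent games is the XOR of the component values.
Combined value = 2 XOR 6 = 4.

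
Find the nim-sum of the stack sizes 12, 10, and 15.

Write each in binary and XOR column by column:
  1100  (12)
  1010  (10)
  1111  (15)
  ----
  1001  (9)

9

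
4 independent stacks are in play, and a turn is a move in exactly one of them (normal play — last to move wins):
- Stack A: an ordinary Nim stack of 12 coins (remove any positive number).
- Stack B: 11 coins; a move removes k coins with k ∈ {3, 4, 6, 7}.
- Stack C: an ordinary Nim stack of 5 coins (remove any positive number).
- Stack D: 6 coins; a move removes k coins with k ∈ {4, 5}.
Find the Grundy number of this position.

Stack A is a plain Nim stack of size 12, so its Grundy value is 12.
For stack B, compute g(0), g(1), … with moves {3, 4, 6, 7}:
g(0) = mex{} = 0
g(1) = mex{} = 0
g(2) = mex{} = 0
g(3) = mex{0} = 1
g(4) = mex{0} = 1
g(5) = mex{0} = 1
g(6) = mex{0,1} = 2
g(7) = mex{0,1} = 2
g(8) = mex{0,1} = 2
g(9) = mex{0,1,2} = 3
g(10) = mex{1,2} = 0
g(11) = mex{1,2} = 0
So g(11) = 0.
Stack C is a plain Nim stack of size 5, so its Grundy value is 5.
For stack D, compute g(0), g(1), … with moves {4, 5}:
g(0) = mex{} = 0
g(1) = mex{} = 0
g(2) = mex{} = 0
g(3) = mex{} = 0
g(4) = mex{0} = 1
g(5) = mex{0} = 1
g(6) = mex{0} = 1
So g(6) = 1.
The value of a disjunctive sum is the nim-sum of the parts.
Combined value = 12 XOR 0 XOR 5 XOR 1 = 8.

8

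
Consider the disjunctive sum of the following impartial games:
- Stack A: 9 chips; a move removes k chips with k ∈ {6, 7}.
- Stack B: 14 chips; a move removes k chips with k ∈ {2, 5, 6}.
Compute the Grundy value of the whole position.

0

Grundy values for stack A (subtraction set {6, 7}):
g(0) = mex{} = 0
g(1) = mex{} = 0
g(2) = mex{} = 0
g(3) = mex{} = 0
g(4) = mex{} = 0
g(5) = mex{} = 0
g(6) = mex{0} = 1
g(7) = mex{0} = 1
g(8) = mex{0} = 1
g(9) = mex{0} = 1
So g(9) = 1.
For stack B, compute g(0), g(1), … with moves {2, 5, 6}:
k:     0  1  2  3  4  5  6  7  8  9 10 11 12 13 14
g(k):  0  0  1  1  0  2  1  3  0  2  1  0  0  1  1
So g(14) = 1.
By the Sprague-Grundy theorem, the Grundy value of a sum of independent games is the XOR of the component values.
Combined value = 1 XOR 1 = 0.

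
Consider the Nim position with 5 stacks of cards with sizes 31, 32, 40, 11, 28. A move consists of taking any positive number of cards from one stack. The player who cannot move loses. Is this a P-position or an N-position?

P-position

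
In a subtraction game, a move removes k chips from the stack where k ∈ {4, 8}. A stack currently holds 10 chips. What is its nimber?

Compute g(0), g(1), … for moves {4, 8}:
g(0) = mex{} = 0
g(1) = mex{} = 0
g(2) = mex{} = 0
g(3) = mex{} = 0
g(4) = mex{0} = 1
g(5) = mex{0} = 1
g(6) = mex{0} = 1
g(7) = mex{0} = 1
g(8) = mex{0,1} = 2
g(9) = mex{0,1} = 2
g(10) = mex{0,1} = 2
So g(10) = 2.

2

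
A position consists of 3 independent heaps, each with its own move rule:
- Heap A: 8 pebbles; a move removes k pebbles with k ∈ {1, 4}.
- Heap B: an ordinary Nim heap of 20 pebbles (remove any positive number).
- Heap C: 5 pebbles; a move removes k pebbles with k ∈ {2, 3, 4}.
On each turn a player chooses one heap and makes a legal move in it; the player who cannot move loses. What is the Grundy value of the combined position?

23

Grundy values for heap A (subtraction set {1, 4}):
k:     0  1  2  3  4  5  6  7  8
g(k):  0  1  0  1  2  0  1  0  1
So g(8) = 1.
Heap B is a plain Nim heap of size 20, so its Grundy value is 20.
Build the Grundy sequence for heap C with g(k) = mex{g(k−s) : s ∈ {2, 3, 4}, s ≤ k}:
g(0) = mex{} = 0
g(1) = mex{} = 0
g(2) = mex{0} = 1
g(3) = mex{0} = 1
g(4) = mex{0,1} = 2
g(5) = mex{0,1} = 2
So g(5) = 2.
The value of a disjunctive sum is the nim-sum of the parts.
Combined value = 1 ⊕ 20 ⊕ 2 = 23.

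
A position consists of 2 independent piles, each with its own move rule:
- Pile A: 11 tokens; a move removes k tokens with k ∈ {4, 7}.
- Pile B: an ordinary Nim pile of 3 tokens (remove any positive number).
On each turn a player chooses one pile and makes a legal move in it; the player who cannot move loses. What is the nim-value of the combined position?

3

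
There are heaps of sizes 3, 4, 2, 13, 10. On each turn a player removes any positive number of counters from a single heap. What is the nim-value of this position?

Bitwise XOR of the heap sizes:
  0011  (3)
  0100  (4)
  0010  (2)
  1101  (13)
  1010  (10)
  ----
  0010  (2)

2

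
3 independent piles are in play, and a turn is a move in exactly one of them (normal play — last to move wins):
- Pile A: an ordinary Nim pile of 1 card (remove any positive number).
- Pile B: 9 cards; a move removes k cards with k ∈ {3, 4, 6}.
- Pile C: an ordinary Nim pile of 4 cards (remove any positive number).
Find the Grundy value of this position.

Pile A is a plain Nim pile of size 1, so its Grundy value is 1.
Grundy values for pile B (subtraction set {3, 4, 6}):
g(0) = mex{} = 0
g(1) = mex{} = 0
g(2) = mex{} = 0
g(3) = mex{0} = 1
g(4) = mex{0} = 1
g(5) = mex{0} = 1
g(6) = mex{0,1} = 2
g(7) = mex{0,1} = 2
g(8) = mex{0,1} = 2
g(9) = mex{1,2} = 0
So g(9) = 0.
Pile C is a plain Nim pile of size 4, so its Grundy value is 4.
The value of a disjunctive sum is the nim-sum of the parts.
Combined value = 1 XOR 0 XOR 4 = 5.

5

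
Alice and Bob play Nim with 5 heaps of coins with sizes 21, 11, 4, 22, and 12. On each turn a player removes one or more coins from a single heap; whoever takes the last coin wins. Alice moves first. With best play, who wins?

Bob wins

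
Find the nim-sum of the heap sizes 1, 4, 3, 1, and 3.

4

Compute the nim-sum pairwise:
1 XOR 4 = 5
5 XOR 3 = 6
6 XOR 1 = 7
7 XOR 3 = 4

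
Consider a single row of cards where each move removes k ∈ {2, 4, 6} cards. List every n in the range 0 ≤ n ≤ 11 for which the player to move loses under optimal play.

0, 1, 8, 9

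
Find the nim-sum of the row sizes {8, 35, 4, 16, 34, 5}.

24

Compute the nim-sum pairwise:
8 XOR 35 = 43
43 XOR 4 = 47
47 XOR 16 = 63
63 XOR 34 = 29
29 XOR 5 = 24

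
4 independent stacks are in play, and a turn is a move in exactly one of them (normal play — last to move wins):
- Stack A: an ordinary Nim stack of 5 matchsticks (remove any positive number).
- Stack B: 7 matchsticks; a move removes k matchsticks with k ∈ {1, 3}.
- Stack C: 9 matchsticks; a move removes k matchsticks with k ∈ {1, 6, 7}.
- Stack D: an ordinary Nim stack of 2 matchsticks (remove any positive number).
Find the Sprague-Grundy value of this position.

5

Stack A is a plain Nim stack of size 5, so its Grundy value is 5.
Grundy values for stack B (subtraction set {1, 3}):
g(0) = mex{} = 0
g(1) = mex{0} = 1
g(2) = mex{1} = 0
g(3) = mex{0} = 1
g(4) = mex{1} = 0
g(5) = mex{0} = 1
g(6) = mex{1} = 0
g(7) = mex{0} = 1
So g(7) = 1.
Grundy values for stack C (subtraction set {1, 6, 7}):
g(0) = mex{} = 0
g(1) = mex{0} = 1
g(2) = mex{1} = 0
g(3) = mex{0} = 1
g(4) = mex{1} = 0
g(5) = mex{0} = 1
g(6) = mex{0,1} = 2
g(7) = mex{0,1,2} = 3
g(8) = mex{0,1,3} = 2
g(9) = mex{0,1,2} = 3
So g(9) = 3.
Stack D is a plain Nim stack of size 2, so its Grundy value is 2.
The value of a disjunctive sum is the nim-sum of the parts.
Combined value = 5 XOR 1 XOR 3 XOR 2 = 5.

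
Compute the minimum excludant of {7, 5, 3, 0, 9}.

1

0 is in the set but 1 is not, so the mex is 1.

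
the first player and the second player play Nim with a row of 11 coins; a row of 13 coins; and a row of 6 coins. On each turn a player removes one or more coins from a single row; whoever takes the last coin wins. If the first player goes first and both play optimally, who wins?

Nim-sum: 11 XOR 13 XOR 6 = 0.
The nim-sum is 0, so this is a P-position: the player to move is in a losing position under optimal play; the first player is about to move from it and so loses — the second player wins.

the second player wins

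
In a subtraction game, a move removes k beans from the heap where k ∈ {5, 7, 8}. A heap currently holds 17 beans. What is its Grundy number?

0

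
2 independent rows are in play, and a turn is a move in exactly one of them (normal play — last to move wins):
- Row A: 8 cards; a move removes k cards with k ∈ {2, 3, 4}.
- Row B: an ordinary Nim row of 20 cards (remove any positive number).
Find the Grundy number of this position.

For row A, compute g(0), g(1), … with moves {2, 3, 4}:
g(0) = mex{} = 0
g(1) = mex{} = 0
g(2) = mex{0} = 1
g(3) = mex{0} = 1
g(4) = mex{0,1} = 2
g(5) = mex{0,1} = 2
g(6) = mex{1,2} = 0
g(7) = mex{1,2} = 0
g(8) = mex{0,2} = 1
So g(8) = 1.
Row B is a plain Nim row of size 20, so its Grundy value is 20.
By the Sprague-Grundy theorem, the Grundy value of a sum of independent games is the XOR of the component values.
Combined value = 1 XOR 20 = 21.

21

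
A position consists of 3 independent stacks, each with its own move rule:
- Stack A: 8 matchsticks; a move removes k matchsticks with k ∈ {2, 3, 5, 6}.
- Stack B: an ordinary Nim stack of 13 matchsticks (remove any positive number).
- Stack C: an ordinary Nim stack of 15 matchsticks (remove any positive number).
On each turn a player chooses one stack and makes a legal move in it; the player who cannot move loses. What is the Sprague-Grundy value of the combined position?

Build the Grundy sequence for stack A with g(k) = mex{g(k−s) : s ∈ {2, 3, 5, 6}, s ≤ k}:
k:     0  1  2  3  4  5  6  7  8
g(k):  0  0  1  1  2  2  3  3  0
So g(8) = 0.
Stack B is a plain Nim stack of size 13, so its Grundy value is 13.
Stack C is a plain Nim stack of size 15, so its Grundy value is 15.
The value of a disjunctive sum is the nim-sum of the parts.
Combined value = 0 ⊕ 13 ⊕ 15 = 2.

2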